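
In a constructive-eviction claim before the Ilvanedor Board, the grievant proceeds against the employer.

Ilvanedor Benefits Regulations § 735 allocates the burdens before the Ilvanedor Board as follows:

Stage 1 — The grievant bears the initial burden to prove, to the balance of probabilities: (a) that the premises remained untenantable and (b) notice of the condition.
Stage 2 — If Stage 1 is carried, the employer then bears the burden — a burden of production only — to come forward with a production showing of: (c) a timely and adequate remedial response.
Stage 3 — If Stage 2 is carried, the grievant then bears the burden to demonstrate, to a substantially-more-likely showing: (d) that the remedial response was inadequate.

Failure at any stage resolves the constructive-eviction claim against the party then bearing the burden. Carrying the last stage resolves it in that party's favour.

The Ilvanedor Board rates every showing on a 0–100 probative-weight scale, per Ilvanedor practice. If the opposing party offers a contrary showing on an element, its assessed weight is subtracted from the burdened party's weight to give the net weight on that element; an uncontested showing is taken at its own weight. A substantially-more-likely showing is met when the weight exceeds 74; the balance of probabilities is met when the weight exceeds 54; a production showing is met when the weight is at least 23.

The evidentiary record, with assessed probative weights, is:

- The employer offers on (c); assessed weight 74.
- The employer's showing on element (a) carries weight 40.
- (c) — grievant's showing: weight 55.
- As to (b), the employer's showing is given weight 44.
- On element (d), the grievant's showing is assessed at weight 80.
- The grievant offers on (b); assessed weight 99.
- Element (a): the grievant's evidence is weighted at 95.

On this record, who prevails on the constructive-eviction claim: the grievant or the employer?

Stage 1 — burden on grievant; standard: the balance of probabilities (weight exceeds 54).
    (a): 95 − 40 = 55 > 54 [met]
    (b): 99 − 44 = 55 > 54 [met]
  Stage 1 carried; the burden shifts to the employer.
Stage 2 — burden on employer; standard: a production showing (weight is at least 23).
    (c): 74 − 55 = 19 < 23 [not met]
  Not every element is met, so the employer fails to carry Stage 2.
So the grievant prevails.

grievant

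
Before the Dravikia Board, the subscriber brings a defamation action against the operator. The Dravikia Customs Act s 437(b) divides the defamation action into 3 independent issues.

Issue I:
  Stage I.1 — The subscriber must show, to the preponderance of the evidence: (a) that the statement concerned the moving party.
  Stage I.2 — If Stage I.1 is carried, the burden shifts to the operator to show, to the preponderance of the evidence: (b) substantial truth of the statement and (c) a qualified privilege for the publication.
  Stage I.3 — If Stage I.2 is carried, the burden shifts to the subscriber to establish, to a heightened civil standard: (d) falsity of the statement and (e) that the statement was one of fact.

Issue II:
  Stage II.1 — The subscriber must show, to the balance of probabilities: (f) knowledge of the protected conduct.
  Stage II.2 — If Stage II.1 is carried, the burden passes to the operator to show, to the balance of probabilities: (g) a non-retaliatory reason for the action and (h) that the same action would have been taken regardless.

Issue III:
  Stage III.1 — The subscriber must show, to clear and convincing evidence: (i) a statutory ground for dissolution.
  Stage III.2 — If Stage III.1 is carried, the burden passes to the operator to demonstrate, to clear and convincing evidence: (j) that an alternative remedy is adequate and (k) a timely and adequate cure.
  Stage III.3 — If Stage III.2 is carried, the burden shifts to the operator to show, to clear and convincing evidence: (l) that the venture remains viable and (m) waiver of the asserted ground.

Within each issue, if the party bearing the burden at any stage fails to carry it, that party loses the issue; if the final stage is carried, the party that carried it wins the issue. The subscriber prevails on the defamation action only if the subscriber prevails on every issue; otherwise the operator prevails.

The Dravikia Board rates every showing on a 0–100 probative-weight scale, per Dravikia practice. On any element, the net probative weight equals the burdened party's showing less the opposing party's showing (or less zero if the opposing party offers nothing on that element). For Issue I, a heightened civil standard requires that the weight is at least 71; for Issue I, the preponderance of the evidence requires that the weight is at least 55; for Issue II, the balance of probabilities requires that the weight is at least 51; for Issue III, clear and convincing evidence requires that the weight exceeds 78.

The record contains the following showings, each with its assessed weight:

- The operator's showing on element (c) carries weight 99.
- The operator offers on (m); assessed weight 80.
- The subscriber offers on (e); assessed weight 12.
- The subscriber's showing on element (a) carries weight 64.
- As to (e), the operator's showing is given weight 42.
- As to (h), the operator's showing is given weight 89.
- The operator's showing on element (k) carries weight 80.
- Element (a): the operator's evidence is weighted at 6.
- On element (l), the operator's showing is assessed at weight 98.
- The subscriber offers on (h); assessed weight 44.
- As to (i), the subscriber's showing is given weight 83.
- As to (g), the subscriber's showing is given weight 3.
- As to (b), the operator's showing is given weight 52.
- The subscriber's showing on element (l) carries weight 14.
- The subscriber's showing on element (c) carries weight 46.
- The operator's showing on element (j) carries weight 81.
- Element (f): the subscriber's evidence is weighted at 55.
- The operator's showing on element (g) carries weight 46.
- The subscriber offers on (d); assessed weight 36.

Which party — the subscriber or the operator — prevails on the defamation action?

operator

— Issue I —
Stage I.1 — burden on subscriber; standard: the preponderance of the evidence (weight is at least 55).
    (a): 64 − 6 = 58 ≥ 55 [met]
  Stage I.1 carried; the burden shifts to the operator.
Stage I.2 — burden on operator; standard: the preponderance of the evidence (weight is at least 55).
    (b): 52 < 55 [not met]
    (c): 99 − 46 = 53 < 55 [not met]
  Stage I.2 not carried; the operator fails its burden.
The analysis ends at Stage I.2; the subscriber prevails on this issue.
— Issue II —
Stage II.1 (subscriber, the balance of probabilities, weight is at least 51): (f) 55 ≥ 51 — meets.
  Stage II.1 carried; the burden shifts to the operator.
Stage II.2 (operator, the balance of probabilities, weight is at least 51): (g) net 46−3=43 < 51 — fails; (h) net 89−44=45 < 51 — fails.
  Stage II.2 not carried; the operator fails its burden.
The analysis ends at Stage II.2; the subscriber prevails on this issue.
— Issue III —
Stage III.1 — burden on subscriber; standard: clear and convincing evidence (weight exceeds 78).
    (i): 83 > 78 [met]
  Stage III.1 carried; the burden shifts to the operator.
Stage III.2 — burden on operator; standard: clear and convincing evidence (weight exceeds 78).
    (j): 81 > 78 [met]
    (k): 80 > 78 [met]
  Stage III.2 is satisfied; the operator continues to bear the burden.
Stage III.3 — burden on operator; standard: clear and convincing evidence (weight exceeds 78).
    (l): 98 − 14 = 84 > 78 [met]
    (m): 80 > 78 [met]
  The operator carries the last stage.
Every stage carried; the operator prevails on this issue.
Per-issue: Issue I → subscriber; Issue II → subscriber; Issue III → operator. The subscriber must prevail on every issue; overall, the operator prevails.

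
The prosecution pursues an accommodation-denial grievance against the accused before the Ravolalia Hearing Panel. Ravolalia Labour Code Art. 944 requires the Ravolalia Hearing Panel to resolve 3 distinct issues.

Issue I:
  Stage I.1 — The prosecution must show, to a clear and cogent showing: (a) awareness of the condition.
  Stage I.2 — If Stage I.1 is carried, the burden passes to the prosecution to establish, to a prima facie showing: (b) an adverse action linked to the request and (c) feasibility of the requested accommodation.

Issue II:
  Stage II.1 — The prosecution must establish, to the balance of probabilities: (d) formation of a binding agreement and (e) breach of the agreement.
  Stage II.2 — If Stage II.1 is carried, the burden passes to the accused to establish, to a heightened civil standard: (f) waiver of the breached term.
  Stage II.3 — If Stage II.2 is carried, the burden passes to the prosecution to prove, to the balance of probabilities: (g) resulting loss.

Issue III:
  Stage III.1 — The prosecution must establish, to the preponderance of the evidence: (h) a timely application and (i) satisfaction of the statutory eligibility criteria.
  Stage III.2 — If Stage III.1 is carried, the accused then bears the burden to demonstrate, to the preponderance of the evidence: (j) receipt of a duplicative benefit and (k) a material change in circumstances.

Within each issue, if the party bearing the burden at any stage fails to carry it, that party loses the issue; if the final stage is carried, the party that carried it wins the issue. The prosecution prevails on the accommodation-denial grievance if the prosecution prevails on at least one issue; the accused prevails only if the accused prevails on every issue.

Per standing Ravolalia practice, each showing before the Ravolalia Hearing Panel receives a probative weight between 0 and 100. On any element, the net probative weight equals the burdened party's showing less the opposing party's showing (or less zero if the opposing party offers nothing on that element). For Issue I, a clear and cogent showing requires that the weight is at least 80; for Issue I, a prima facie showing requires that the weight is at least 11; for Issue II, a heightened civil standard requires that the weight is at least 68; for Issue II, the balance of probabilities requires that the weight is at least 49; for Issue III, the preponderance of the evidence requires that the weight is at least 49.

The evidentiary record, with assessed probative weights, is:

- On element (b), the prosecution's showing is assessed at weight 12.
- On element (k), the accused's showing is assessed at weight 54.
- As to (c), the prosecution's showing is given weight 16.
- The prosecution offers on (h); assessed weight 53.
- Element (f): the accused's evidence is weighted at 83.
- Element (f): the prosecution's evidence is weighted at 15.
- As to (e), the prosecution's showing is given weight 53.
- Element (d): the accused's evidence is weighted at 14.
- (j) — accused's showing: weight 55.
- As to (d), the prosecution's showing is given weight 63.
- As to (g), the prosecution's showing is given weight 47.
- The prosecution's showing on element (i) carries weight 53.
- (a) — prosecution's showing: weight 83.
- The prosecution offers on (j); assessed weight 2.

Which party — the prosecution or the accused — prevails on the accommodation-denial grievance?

prosecution

— Issue I —
Stage I.1 (prosecution, a clear and cogent showing, weight is at least 80): (a) 83 ≥ 80 — meets.
  Stage I.1 carried; the burden remains with the prosecution.
Stage I.2 (prosecution, a prima facie showing, weight is at least 11): (b) 12 ≥ 11 — meets; (c) 16 ≥ 11 — meets.
  Stage I.2 carried; the final stage is satisfied.
Every stage carried; the prosecution prevails on this issue.
— Issue II —
At Stage II.1 the prosecution must meet the balance of probabilities (weight is at least 49): on (d) the weight is 63 less the opposing 14 gives net 49, ≥ 49, so (d) meets the standard; on (e) the weight is 53, ≥ 49, so (e) meets the standard.
  The prosecution carries Stage II.1; the accused now bears the burden.
At Stage II.2 the accused must meet a heightened civil standard (weight is at least 68): on (f) the weight is 83 less the opposing 15 gives net 68, which does reach 68, so (f) meets the standard.
  Stage II.2 carried; the burden shifts to the prosecution.
At Stage II.3 the prosecution must meet the balance of probabilities (weight is at least 49): on (g) the weight is 47, < 49, so (g) does not meet the standard.
  Not every element is met, so the prosecution fails to carry Stage II.3.
The analysis ends at Stage II.3; the accused prevails on this issue.
— Issue III —
Stage III.1 — burden on prosecution; standard: the preponderance of the evidence (weight is at least 49).
    (h): 53 ≥ 49 [met]
    (i): 53 ≥ 49 [met]
  All elements met. The burden passes to the accused.
Stage III.2 — burden on accused; standard: the preponderance of the evidence (weight is at least 49).
    (j): 55 − 2 = 53 ≥ 49 [met]
    (k): 54 ≥ 49 [met]
  Stage III.2 carried; the final stage is satisfied.
All stages carried — the accused prevails on this issue.
Per-issue: Issue I → prosecution; Issue II → accused; Issue III → accused. The prosecution must prevail on at least one issue; overall, the prosecution prevails.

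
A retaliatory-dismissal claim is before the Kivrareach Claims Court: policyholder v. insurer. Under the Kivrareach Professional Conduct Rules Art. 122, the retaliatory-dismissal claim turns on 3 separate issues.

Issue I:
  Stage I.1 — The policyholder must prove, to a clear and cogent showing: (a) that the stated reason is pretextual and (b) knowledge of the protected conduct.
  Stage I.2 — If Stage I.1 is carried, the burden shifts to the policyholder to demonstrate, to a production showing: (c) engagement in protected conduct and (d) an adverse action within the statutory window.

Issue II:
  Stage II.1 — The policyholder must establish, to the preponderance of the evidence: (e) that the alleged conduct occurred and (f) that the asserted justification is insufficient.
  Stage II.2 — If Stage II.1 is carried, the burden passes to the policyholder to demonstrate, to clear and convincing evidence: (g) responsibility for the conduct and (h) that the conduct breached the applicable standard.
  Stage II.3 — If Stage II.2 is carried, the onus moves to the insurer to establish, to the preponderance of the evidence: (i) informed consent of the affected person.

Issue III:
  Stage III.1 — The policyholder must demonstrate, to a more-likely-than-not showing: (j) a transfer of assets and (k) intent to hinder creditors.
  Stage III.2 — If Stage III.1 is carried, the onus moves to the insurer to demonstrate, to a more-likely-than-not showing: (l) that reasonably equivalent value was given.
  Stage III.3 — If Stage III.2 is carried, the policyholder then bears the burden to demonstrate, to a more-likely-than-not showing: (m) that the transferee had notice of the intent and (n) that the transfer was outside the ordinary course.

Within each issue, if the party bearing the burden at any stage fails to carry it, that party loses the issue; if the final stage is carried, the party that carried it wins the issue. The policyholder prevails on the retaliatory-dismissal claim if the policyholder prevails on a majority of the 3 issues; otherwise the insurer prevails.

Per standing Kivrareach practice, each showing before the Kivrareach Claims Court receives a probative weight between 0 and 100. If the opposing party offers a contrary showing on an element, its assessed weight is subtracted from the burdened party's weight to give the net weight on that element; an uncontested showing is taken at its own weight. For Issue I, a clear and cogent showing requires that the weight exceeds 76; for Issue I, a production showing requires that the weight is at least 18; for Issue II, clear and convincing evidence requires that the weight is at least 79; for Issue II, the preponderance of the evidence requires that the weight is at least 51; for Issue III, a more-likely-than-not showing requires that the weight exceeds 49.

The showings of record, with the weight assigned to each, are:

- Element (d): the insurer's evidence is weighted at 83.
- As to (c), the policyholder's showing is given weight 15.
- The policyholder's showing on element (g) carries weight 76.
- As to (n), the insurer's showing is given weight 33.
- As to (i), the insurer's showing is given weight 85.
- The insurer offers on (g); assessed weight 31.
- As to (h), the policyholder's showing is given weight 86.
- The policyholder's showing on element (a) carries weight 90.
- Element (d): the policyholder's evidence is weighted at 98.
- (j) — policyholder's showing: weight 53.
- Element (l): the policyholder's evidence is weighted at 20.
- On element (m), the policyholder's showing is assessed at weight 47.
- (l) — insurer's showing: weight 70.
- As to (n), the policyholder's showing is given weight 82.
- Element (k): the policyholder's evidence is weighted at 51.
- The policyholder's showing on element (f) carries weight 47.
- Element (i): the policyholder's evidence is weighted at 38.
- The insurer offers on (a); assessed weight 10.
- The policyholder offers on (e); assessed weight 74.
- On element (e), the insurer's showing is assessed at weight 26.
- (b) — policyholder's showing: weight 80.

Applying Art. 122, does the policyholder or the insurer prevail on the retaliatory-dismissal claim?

insurer

— Issue I —
Stage I.1 — burden on policyholder; standard: a clear and cogent showing (weight exceeds 76).
    (a): 90 − 10 = 80 > 76 [met]
    (b): 80 > 76 [met]
  Stage I.1 is satisfied; the policyholder continues to bear the burden.
Stage I.2 — burden on policyholder; standard: a production showing (weight is at least 18).
    (c): 15 < 18 [not met]
    (d): 98 − 83 = 15 < 18 [not met]
  Not every element is met, so the policyholder fails to carry Stage I.2.
The analysis ends at Stage I.2; the insurer prevails on this issue.
— Issue II —
Stage II.1 (policyholder, the preponderance of the evidence, weight is at least 51): (e) net 74−26=48 < 51 — fails; (f) 47 < 51 — fails.
  The policyholder does not carry Stage II.1.
The insurer prevails on this issue.
— Issue III —
Stage III.1 (policyholder, a more-likely-than-not showing, weight exceeds 49): (j) 53 > 49 — meets; (k) 51 > 49 — meets.
  Stage III.1 carried; the burden shifts to the insurer.
Stage III.2 (insurer, a more-likely-than-not showing, weight exceeds 49): (l) net 70−20=50 > 49 — meets.
  Stage III.2 is satisfied; the onus moves to the policyholder.
Stage III.3 (policyholder, a more-likely-than-not showing, weight exceeds 49): (m) 47 ≤ 49 — fails; (n) net 82−33=49 ≤ 49 — fails.
  Stage III.3 not carried; the policyholder fails its burden.
The analysis ends at Stage III.3; the insurer prevails on this issue.
Per-issue: Issue I → insurer; Issue II → insurer; Issue III → insurer. The policyholder must prevail on a majority of issues; overall, the insurer prevails.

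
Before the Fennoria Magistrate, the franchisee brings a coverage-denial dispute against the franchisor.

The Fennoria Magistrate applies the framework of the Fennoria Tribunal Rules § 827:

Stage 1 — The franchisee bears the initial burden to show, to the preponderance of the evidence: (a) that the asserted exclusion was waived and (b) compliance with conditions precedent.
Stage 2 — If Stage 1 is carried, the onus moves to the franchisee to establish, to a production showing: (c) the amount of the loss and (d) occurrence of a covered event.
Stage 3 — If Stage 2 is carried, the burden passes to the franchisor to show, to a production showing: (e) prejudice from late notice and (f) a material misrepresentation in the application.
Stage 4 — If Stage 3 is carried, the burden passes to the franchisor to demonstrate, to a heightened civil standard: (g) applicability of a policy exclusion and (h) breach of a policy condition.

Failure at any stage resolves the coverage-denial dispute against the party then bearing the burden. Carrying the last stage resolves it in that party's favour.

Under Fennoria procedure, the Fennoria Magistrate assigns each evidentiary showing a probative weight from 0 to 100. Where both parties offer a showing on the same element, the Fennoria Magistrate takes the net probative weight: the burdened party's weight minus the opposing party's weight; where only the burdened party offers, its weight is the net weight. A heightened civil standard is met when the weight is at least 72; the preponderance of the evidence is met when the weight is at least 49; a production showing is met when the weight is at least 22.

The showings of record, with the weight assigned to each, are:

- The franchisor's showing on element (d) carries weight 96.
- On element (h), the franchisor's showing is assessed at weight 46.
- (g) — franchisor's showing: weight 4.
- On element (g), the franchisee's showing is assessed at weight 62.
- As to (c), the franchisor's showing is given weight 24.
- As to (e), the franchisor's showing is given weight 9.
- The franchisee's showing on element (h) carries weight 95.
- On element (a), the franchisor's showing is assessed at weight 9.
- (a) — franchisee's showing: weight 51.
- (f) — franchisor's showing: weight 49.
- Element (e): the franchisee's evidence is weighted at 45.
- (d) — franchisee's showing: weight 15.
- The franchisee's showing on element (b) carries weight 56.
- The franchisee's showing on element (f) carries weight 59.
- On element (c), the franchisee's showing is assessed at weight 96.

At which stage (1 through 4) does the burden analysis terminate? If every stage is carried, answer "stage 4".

stage 1

Stage 1 (franchisee, the preponderance of the evidence, weight is at least 49): (a) net 51−9=42 < 49 — fails; (b) 56 ≥ 49 — meets.
  The franchisee does not carry Stage 1.
The franchisor prevails.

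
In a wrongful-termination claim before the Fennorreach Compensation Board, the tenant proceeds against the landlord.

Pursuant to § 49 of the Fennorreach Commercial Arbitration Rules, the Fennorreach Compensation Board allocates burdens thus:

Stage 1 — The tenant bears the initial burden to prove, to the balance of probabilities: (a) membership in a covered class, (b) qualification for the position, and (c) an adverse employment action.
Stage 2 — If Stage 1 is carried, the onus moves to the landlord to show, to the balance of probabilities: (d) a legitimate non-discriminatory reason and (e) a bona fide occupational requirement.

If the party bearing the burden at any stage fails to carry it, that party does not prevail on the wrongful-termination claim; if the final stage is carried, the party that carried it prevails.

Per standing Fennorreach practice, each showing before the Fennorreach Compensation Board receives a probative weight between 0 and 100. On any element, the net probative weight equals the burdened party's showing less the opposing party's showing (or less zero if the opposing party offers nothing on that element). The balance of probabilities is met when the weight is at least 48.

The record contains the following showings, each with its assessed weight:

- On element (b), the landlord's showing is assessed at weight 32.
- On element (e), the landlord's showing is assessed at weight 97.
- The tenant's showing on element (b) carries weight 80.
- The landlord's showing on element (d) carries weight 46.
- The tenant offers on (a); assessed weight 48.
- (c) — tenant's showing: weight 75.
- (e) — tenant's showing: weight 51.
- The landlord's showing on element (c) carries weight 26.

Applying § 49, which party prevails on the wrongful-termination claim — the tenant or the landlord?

At Stage 1 the tenant must meet the balance of probabilities (weight is at least 48): on (a) the weight is 48, which does reach 48, so (a) meets the standard; on (b) the weight is 80 less the opposing 32 gives net 48, ≥ 48, so (b) meets the standard; on (c) the weight is 75 less the opposing 26 gives net 49, ≥ 48, so (c) meets the standard.
  Stage 1 is satisfied; the onus moves to the landlord.
At Stage 2 the landlord must meet the balance of probabilities (weight is at least 48): on (d) the weight is 46, which does not reach 48, so (d) does not meet the standard; on (e) the weight is 97 less the opposing 51 gives net 46, which does not reach 48, so (e) does not meet the standard.
  Stage 2 not carried; the landlord fails its burden.
The analysis ends at Stage 2; the tenant prevails.

tenant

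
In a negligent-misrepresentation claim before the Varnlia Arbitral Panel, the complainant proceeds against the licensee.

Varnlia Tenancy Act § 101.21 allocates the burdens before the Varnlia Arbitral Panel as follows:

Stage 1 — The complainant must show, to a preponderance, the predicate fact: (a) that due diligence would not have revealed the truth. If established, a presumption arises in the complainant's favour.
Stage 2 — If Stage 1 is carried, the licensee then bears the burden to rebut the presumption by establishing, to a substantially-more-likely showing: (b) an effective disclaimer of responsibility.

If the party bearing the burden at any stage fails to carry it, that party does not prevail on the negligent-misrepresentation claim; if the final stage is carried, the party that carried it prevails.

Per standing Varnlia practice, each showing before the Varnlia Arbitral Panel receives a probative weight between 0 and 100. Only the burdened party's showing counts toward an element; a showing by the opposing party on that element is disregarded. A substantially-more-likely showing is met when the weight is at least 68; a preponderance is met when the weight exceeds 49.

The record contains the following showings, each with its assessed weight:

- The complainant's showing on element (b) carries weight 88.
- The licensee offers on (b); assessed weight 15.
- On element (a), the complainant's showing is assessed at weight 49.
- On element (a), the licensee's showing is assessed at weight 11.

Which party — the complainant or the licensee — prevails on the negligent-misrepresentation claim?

licensee

Stage 1 (complainant, a preponderance, weight exceeds 49): (a) 49 (licensee's 11 disregarded) ≤ 49 — fails.
  The complainant does not carry Stage 1.
So the licensee prevails.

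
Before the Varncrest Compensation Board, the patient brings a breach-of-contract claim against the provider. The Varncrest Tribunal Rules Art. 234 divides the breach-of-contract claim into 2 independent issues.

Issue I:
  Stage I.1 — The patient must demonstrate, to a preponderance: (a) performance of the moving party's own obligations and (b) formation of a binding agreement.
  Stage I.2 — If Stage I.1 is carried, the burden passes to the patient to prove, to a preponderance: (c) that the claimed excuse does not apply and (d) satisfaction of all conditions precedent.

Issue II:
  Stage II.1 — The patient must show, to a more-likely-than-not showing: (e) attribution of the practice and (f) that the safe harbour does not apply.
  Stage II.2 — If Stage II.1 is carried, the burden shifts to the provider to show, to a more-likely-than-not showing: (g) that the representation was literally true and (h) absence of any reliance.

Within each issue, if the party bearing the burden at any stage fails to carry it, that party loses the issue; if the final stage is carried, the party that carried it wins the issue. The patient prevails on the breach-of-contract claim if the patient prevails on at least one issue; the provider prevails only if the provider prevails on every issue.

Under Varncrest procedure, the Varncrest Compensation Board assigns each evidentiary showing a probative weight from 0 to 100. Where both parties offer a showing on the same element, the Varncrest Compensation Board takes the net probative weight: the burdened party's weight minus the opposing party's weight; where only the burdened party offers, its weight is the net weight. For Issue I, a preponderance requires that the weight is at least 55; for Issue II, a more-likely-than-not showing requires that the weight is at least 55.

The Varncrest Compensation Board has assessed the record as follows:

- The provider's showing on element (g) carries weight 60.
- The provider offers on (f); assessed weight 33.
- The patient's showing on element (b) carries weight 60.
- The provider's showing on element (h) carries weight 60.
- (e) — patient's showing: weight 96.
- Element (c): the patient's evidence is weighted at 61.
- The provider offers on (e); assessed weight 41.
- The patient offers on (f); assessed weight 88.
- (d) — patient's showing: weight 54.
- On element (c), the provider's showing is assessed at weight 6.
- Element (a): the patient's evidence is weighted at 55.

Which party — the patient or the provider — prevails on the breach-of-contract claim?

— Issue I —
Stage I.1 (patient, a preponderance, weight is at least 55): (a) 55 ≥ 55 — meets; (b) 60 ≥ 55 — meets.
  Stage I.1 carried; the burden remains with the patient.
Stage I.2 (patient, a preponderance, weight is at least 55): (c) net 61−6=55 ≥ 55 — meets; (d) 54 < 55 — fails.
  Not every element is met, so the patient fails to carry Stage I.2.
The provider prevails on this issue.
— Issue II —
At Stage II.1 the patient must meet a more-likely-than-not showing (weight is at least 55): on (e) the weight is 96 less the opposing 41 gives net 55, ≥ 55, so (e) meets the standard; on (f) the weight is 88 less the opposing 33 gives net 55, ≥ 55, so (f) meets the standard.
  Stage II.1 carried; the burden shifts to the provider.
At Stage II.2 the provider must meet a more-likely-than-not showing (weight is at least 55): on (g) the weight is 60, which does reach 55, so (g) meets the standard; on (h) the weight is 60, ≥ 55, so (h) meets the standard.
  All elements met at the final stage.
Every stage carried; the provider prevails on this issue.
Per-issue: Issue I → provider; Issue II → provider. The patient must prevail on at least one issue; overall, the provider prevails.

provider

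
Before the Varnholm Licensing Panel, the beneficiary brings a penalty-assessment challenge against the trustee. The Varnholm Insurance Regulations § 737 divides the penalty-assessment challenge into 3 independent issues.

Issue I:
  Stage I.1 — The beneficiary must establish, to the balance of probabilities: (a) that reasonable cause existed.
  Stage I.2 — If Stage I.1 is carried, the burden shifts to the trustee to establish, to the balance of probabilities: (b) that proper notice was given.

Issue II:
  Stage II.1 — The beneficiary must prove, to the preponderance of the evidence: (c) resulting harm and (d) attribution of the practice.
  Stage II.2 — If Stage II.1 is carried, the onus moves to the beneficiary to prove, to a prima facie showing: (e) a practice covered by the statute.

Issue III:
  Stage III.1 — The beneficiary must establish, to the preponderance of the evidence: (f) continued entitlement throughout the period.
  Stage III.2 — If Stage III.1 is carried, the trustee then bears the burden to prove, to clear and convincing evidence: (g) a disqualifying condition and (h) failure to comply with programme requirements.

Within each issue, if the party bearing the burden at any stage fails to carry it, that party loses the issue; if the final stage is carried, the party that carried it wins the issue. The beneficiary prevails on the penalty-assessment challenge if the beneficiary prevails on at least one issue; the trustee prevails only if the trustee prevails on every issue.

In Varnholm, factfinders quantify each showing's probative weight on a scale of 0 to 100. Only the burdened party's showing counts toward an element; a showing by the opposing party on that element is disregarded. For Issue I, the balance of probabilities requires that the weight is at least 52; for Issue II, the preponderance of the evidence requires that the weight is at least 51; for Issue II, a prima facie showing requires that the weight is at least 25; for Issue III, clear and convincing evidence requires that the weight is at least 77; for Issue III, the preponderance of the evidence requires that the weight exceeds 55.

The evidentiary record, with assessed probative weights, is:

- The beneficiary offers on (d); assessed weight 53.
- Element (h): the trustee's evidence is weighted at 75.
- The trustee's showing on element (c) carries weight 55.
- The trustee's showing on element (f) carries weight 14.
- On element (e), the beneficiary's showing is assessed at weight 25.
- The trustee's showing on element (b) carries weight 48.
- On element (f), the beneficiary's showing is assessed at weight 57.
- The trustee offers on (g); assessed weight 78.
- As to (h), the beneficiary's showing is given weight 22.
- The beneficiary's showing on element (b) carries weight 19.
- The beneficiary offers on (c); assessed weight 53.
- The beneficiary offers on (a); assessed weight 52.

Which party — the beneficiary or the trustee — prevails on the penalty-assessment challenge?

beneficiary

— Issue I —
Stage I.1 (beneficiary, the balance of probabilities, weight is at least 52): (a) 52 ≥ 52 — meets.
  The beneficiary carries Stage I.1; the trustee now bears the burden.
Stage I.2 (trustee, the balance of probabilities, weight is at least 52): (b) 48 (beneficiary's 19 disregarded) < 52 — fails.
  Not every element is met, so the trustee fails to carry Stage I.2.
The analysis ends at Stage I.2; the beneficiary prevails on this issue.
— Issue II —
Stage II.1 (beneficiary, the preponderance of the evidence, weight is at least 51): (c) 53 (trustee's 55 disregarded) ≥ 51 — meets; (d) 53 ≥ 51 — meets.
  Stage II.1 carried; the burden remains with the beneficiary.
Stage II.2 (beneficiary, a prima facie showing, weight is at least 25): (e) 25 ≥ 25 — meets.
  Stage II.2 carried; the final stage is satisfied.
Every stage carried; the beneficiary prevails on this issue.
— Issue III —
At Stage III.1 the beneficiary must meet the preponderance of the evidence (weight exceeds 55): on (f) the weight is 57 (the trustee's 14 is given no effect), which does exceed 55, so (f) meets the standard.
  Stage III.1 carried; the burden shifts to the trustee.
At Stage III.2 the trustee must meet clear and convincing evidence (weight is at least 77): on (g) the weight is 78, which does reach 77, so (g) meets the standard; on (h) the weight is 75 (the beneficiary's 22 is given no effect), which does not reach 77, so (h) does not meet the standard.
  Not every element is met, so the trustee fails to carry Stage III.2.
So the beneficiary prevails on this issue.
Per-issue: Issue I → beneficiary; Issue II → beneficiary; Issue III → beneficiary. The beneficiary must prevail on at least one issue; overall, the beneficiary prevails.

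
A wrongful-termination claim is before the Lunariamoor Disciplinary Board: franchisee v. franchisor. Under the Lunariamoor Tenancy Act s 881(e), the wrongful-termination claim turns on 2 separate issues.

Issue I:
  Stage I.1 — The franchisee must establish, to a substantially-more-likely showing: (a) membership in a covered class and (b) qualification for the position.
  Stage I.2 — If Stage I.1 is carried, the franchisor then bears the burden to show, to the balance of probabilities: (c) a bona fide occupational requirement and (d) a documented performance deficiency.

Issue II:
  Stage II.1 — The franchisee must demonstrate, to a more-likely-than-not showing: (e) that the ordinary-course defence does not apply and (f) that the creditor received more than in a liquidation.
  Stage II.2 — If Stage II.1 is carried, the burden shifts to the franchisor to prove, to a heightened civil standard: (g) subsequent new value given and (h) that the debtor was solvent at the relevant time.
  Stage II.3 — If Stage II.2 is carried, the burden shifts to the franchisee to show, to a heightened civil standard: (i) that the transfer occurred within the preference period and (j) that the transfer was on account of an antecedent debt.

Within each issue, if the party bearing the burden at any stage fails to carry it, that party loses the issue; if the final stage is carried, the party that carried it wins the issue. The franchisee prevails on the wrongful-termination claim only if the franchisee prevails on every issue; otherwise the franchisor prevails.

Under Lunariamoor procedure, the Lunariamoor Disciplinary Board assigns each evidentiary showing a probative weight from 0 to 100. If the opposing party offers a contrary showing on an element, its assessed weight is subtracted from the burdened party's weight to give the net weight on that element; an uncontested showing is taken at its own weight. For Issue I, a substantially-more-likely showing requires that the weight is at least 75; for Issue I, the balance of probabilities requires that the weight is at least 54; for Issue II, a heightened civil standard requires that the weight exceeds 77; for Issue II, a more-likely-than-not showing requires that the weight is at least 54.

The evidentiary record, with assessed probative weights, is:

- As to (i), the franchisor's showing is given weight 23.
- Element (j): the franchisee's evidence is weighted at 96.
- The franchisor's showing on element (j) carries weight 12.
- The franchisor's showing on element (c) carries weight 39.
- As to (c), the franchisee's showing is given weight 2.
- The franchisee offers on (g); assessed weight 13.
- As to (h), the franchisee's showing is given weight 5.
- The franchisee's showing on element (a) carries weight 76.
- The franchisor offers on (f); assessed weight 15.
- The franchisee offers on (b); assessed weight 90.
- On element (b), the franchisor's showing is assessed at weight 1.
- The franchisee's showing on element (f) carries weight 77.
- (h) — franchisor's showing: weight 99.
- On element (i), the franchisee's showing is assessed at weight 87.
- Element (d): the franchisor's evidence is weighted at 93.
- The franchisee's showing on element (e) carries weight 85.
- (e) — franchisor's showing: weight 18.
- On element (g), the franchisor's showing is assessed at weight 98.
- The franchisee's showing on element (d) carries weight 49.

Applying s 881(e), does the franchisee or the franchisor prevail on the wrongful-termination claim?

franchisor

— Issue I —
Stage I.1 — burden on franchisee; standard: a substantially-more-likely showing (weight is at least 75).
    (a): 76 ≥ 75 [met]
    (b): 90 − 1 = 89 ≥ 75 [met]
  All elements met. The burden passes to the franchisor.
Stage I.2 — burden on franchisor; standard: the balance of probabilities (weight is at least 54).
    (c): 39 − 2 = 37 < 54 [not met]
    (d): 93 − 49 = 44 < 54 [not met]
  The franchisor does not carry Stage I.2.
So the franchisee prevails on this issue.
— Issue II —
Stage II.1 (franchisee, a more-likely-than-not showing, weight is at least 54): (e) net 85−18=67 ≥ 54 — meets; (f) net 77−15=62 ≥ 54 — meets.
  Stage II.1 carried; the burden shifts to the franchisor.
Stage II.2 (franchisor, a heightened civil standard, weight exceeds 77): (g) net 98−13=85 > 77 — meets; (h) net 99−5=94 > 77 — meets.
  Stage II.2 carried; the burden shifts to the franchisee.
Stage II.3 (franchisee, a heightened civil standard, weight exceeds 77): (i) net 87−23=64 ≤ 77 — fails; (j) net 96−12=84 > 77 — meets.
  The franchisee does not carry Stage II.3.
So the franchisor prevails on this issue.
Per-issue: Issue I → franchisee; Issue II → franchisor. The franchisee must prevail on every issue; overall, the franchisor prevails.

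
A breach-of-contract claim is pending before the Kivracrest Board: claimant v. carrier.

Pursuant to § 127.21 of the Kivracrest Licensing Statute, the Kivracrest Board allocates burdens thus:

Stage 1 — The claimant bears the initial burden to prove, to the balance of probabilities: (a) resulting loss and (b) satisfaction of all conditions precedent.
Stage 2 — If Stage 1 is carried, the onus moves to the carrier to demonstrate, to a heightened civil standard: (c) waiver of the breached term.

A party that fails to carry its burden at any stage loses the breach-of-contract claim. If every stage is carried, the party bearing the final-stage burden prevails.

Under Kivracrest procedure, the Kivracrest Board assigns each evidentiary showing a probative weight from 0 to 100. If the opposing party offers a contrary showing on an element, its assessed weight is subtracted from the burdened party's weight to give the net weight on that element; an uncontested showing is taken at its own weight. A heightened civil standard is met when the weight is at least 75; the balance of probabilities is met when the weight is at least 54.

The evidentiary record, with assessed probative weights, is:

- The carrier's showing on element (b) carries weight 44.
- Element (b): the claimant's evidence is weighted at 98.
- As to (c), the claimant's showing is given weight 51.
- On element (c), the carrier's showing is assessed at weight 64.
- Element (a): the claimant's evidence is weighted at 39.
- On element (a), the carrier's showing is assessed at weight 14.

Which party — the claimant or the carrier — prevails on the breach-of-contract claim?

At Stage 1 the claimant must meet the balance of probabilities (weight is at least 54): on (a) the weight is 39 less the opposing 14 gives net 25, which does not reach 54, so (a) does not meet the standard; on (b) the weight is 98 less the opposing 44 gives net 54, ≥ 54, so (b) meets the standard.
  Stage 1 not carried; the claimant fails its burden.
So the carrier prevails.

carrier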